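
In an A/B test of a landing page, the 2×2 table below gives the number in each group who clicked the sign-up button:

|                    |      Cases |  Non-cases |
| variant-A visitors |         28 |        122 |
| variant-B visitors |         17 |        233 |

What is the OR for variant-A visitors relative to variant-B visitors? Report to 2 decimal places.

OR = (28 × 233) / (122 × 17) = 6524/2074 ≈ 3.15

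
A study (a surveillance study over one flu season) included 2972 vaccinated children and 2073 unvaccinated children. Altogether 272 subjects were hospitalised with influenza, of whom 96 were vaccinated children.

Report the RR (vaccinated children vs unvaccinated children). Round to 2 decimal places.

vaccinated children without the outcome: 2972 − 96 = 2876
unvaccinated children with the outcome: 272 − 96 = 176
unvaccinated children without the outcome: 2073 − 176 = 1897
risk, vaccinated children = 96/2972 = 0.03230
risk, unvaccinated children = 176/2073 = 0.08490
RR = 0.03230 / 0.08490 = 0.38

0.38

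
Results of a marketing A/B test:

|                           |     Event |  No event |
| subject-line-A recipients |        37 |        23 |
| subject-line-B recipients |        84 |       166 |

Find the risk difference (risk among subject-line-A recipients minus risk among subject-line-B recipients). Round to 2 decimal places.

risk, subject-line-A recipients = 37/60 = 0.6167
risk, subject-line-B recipients = 84/250 = 0.3360
risk difference = 0.6167 − 0.3360 = 0.28

RD: 0.28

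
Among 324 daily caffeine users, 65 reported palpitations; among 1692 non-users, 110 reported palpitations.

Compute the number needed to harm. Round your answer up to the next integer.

risk, daily caffeine users = 65/324 = 0.200617
risk, non-users = 110/1692 = 0.065012
absolute risk difference = 0.135605
1 / 0.135605 = 7.374 → round up → 8

NNH: 8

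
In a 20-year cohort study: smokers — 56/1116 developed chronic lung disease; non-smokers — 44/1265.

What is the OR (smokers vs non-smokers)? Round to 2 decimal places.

OR = (56 × 1221) / (1060 × 44) = 68376/46640 ≈ 1.47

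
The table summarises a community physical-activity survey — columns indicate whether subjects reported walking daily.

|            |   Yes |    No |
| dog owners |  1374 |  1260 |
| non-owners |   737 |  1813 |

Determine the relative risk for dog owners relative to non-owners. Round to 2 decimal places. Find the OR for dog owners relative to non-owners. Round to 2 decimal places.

RR = 1.80; OR = 2.68

risk, dog owners = 1374/2634 = 0.5216
risk, non-owners = 737/2550 = 0.2890
RR = 0.5216 / 0.2890 = 1.80
odds, dog owners = 1374/1260 = 1.0905
odds, non-owners = 737/1813 = 0.4065
OR = 1.0905 / 0.4065 = 2.68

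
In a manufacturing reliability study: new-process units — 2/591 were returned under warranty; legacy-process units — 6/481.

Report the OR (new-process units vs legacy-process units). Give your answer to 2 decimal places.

0.27

odds, new-process units = 2/589 = 0.00340
odds, legacy-process units = 6/475 = 0.01263
OR = 0.00340 / 0.01263 = 0.27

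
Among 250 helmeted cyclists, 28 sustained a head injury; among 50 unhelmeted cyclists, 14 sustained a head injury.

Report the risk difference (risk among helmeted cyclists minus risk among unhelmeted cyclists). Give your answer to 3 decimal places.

-0.168

risk, helmeted cyclists = 28/250 = 0.1120
risk, unhelmeted cyclists = 14/50 = 0.2800
risk difference = 0.1120 − 0.2800 = -0.168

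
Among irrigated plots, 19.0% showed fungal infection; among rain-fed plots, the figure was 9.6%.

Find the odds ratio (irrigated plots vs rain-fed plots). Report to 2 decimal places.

odds, irrigated plots = 0.1900/0.8100 = 0.2346
odds, rain-fed plots = 0.0960/0.9040 = 0.1062
OR = 0.2346 / 0.1062 = 2.21

2.21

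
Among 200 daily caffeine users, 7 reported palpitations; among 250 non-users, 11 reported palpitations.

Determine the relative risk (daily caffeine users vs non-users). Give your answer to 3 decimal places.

risk, daily caffeine users = 7/200 = 0.03500
risk, non-users = 11/250 = 0.04400
RR = 0.03500 / 0.04400 = 0.795

RR: 0.795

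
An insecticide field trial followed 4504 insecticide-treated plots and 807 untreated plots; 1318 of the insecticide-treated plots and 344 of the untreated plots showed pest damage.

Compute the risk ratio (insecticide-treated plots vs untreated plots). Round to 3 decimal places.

0.686

risk, insecticide-treated plots = 1318/4504 = 0.2926
risk, untreated plots = 344/807 = 0.4263
RR = 0.2926 / 0.4263 = 0.686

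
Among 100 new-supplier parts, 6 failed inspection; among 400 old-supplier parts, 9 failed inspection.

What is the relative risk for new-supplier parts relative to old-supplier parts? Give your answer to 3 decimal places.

2.667

risk, new-supplier parts = 6/100 = 0.06000
risk, old-supplier parts = 9/400 = 0.02250
RR = 0.06000 / 0.02250 = 2.667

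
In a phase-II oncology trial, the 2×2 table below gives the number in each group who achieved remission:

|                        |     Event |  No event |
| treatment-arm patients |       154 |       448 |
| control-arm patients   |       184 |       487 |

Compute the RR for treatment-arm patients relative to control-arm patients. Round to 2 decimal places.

0.93

risk, treatment-arm patients = 154/602 = 0.2558
risk, control-arm patients = 184/671 = 0.2742
RR = 0.2558 / 0.2742 = 0.93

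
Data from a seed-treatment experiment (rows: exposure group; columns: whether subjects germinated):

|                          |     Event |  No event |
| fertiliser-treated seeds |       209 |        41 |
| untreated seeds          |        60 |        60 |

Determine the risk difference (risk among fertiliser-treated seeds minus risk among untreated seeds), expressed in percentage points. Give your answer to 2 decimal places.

risk, fertiliser-treated seeds = 209/250 = 0.8360
risk, untreated seeds = 60/120 = 0.5000
risk difference = 0.8360 − 0.5000 = 0.3360 → 33.60 percentage points

33.60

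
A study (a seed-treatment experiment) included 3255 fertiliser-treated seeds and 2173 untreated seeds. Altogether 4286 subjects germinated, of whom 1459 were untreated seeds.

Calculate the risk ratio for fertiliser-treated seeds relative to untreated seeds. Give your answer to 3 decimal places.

fertiliser-treated seeds with the outcome: 4286 − 1459 = 2827
fertiliser-treated seeds without the outcome: 3255 − 2827 = 428
untreated seeds without the outcome: 2173 − 1459 = 714
risk, fertiliser-treated seeds = 2827/3255 = 0.8685
risk, untreated seeds = 1459/2173 = 0.6714
RR = 0.8685 / 0.6714 = 1.294

1.294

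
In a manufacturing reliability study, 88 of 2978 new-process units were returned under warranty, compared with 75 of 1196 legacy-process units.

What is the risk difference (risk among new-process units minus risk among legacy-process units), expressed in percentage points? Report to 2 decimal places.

-3.32

risk, new-process units = 88/2978 = 0.02955
risk, legacy-process units = 75/1196 = 0.06271
risk difference = 0.02955 − 0.06271 = -0.03316 → -3.32 percentage points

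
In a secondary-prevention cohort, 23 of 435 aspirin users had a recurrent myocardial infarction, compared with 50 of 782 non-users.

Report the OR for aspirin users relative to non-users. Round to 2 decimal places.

odds, aspirin users = 23/412 = 0.0558
odds, non-users = 50/732 = 0.0683
OR = 0.0558 / 0.0683 = 0.82

0.82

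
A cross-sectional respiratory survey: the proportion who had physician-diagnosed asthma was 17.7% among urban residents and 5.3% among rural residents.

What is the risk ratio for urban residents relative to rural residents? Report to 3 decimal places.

RR = 0.1770 / 0.0530 = 3.340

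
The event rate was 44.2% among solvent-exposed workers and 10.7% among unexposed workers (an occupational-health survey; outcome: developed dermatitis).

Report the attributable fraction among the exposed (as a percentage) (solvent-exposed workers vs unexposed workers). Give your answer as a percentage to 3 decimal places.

AR% = (0.4420 − 0.1070) / 0.4420 = 0.7579 → 75.792%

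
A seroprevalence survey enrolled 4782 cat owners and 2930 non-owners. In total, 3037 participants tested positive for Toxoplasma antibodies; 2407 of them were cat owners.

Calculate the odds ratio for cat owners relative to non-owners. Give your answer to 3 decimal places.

OR ≈ 3.700

cat owners without the outcome: 4782 − 2407 = 2375
non-owners with the outcome: 3037 − 2407 = 630
non-owners without the outcome: 2930 − 630 = 2300
OR = (2407 × 2300) / (2375 × 630) = 5536100/1496250 ≈ 3.700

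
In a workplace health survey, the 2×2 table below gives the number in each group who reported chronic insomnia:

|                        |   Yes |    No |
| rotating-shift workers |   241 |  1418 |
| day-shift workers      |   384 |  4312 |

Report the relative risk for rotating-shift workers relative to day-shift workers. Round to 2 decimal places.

risk, rotating-shift workers = 241/1659 = 0.1453
risk, day-shift workers = 384/4696 = 0.0818
RR = 0.1453 / 0.0818 = 1.78

1.78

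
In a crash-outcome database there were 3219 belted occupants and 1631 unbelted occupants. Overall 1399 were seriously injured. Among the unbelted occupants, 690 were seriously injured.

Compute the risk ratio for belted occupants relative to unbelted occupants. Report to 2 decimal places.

RR: 0.52

belted occupants with the outcome: 1399 − 690 = 709
belted occupants without the outcome: 3219 − 709 = 2510
unbelted occupants without the outcome: 1631 − 690 = 941
risk, belted occupants = 709/3219 = 0.2203
risk, unbelted occupants = 690/1631 = 0.4231
RR = 0.2203 / 0.4231 = 0.52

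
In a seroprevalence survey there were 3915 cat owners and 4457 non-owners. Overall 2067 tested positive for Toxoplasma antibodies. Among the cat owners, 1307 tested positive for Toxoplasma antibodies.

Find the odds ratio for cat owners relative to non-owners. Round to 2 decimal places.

2.44

cat owners without the outcome: 3915 − 1307 = 2608
non-owners with the outcome: 2067 − 1307 = 760
non-owners without the outcome: 4457 − 760 = 3697
OR = (1307 × 3697) / (2608 × 760) = 4831979/1982080 ≈ 2.44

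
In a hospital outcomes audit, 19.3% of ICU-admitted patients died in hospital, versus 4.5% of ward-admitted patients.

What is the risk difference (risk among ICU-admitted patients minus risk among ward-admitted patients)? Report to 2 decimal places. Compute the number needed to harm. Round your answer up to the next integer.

risk difference = 0.19300 − 0.04500 = 0.15
absolute risk difference = 0.148000
1 / 0.148000 = 6.757 → round up → 7

RD = 0.15; NNH = 7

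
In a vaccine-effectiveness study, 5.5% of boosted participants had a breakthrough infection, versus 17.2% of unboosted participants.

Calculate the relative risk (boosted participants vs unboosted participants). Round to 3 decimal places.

RR = 0.0550 / 0.1720 = 0.320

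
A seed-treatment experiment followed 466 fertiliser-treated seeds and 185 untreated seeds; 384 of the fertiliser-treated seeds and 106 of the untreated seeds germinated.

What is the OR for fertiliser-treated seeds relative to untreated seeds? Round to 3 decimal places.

OR = (384 × 79) / (82 × 106) = 30336/8692 ≈ 3.490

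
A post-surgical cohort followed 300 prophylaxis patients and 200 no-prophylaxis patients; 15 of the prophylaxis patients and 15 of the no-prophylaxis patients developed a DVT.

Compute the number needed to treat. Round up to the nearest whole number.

NNT: 40

risk, prophylaxis patients = 15/300 = 0.050000
risk, no-prophylaxis patients = 15/200 = 0.075000
absolute risk difference = 0.025000
1 / 0.025000 = 40.000 → round up → 40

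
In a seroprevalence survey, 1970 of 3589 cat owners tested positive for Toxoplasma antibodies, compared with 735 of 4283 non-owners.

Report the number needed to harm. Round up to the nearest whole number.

risk, cat owners = 1970/3589 = 0.548899
risk, non-owners = 735/4283 = 0.171609
absolute risk difference = 0.377291
1 / 0.377291 = 2.650 → round up → 3

3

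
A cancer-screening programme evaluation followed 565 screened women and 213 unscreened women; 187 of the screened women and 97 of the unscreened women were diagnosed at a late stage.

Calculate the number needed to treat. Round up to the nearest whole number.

risk, screened women = 187/565 = 0.330973
risk, unscreened women = 97/213 = 0.455399
absolute risk difference = 0.124426
1 / 0.124426 = 8.037 → round up → 9

9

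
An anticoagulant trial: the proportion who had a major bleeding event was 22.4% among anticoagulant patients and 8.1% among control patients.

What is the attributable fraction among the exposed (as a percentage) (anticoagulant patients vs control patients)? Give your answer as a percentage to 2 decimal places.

AR% = (0.2240 − 0.0810) / 0.2240 = 0.6384 → 63.84%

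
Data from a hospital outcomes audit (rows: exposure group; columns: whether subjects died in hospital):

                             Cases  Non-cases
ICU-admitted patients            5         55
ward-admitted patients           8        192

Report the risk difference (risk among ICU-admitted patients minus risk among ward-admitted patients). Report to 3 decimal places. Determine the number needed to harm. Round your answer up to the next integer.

risk, ICU-admitted patients = 5/60 = 0.08333
risk, ward-admitted patients = 8/200 = 0.04000
risk difference = 0.08333 − 0.04000 = 0.043
absolute risk difference = 0.043333
1 / 0.043333 = 23.077 → round up → 24

RD = 0.043; NNH = 24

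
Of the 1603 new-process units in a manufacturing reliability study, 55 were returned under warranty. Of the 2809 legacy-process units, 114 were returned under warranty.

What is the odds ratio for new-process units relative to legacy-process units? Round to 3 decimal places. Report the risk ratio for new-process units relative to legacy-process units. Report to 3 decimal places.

odds, new-process units = 55/1548 = 0.03553
odds, legacy-process units = 114/2695 = 0.04230
OR = 0.03553 / 0.04230 = 0.840
risk, new-process units = 55/1603 = 0.03431
risk, legacy-process units = 114/2809 = 0.04058
RR = 0.03431 / 0.04058 = 0.845

OR = 0.840; RR = 0.845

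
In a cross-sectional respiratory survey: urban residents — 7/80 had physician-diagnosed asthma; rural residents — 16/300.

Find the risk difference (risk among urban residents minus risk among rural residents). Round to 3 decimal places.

RD ≈ 0.034

risk, urban residents = 7/80 = 0.0875
risk, rural residents = 16/300 = 0.0533
risk difference = 0.0875 − 0.0533 = 0.034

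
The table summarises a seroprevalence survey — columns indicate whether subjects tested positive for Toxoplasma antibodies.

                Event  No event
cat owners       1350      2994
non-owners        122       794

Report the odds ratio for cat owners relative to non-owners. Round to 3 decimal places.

OR = (1350 × 794) / (2994 × 122) = 1071900/365268 ≈ 2.935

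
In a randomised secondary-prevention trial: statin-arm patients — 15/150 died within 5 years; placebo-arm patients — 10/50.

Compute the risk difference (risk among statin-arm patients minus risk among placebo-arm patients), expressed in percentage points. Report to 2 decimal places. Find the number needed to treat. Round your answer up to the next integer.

RD = -10.00; NNT = 10

risk, statin-arm patients = 15/150 = 0.1000
risk, placebo-arm patients = 10/50 = 0.2000
risk difference = 0.1000 − 0.2000 = -0.1000 → -10.00 percentage points
absolute risk difference = 0.100000
1 / 0.100000 = 10.000 → round up → 10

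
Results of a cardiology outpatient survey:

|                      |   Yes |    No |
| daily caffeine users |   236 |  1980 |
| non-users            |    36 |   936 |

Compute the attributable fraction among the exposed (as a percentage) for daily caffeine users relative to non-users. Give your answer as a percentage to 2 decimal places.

risk, daily caffeine users = 236/2216 = 0.10650
risk, non-users = 36/972 = 0.03704
AR% = (0.10650 − 0.03704) / 0.10650 = 0.6522 → 65.22%

AR% ≈ 65.22%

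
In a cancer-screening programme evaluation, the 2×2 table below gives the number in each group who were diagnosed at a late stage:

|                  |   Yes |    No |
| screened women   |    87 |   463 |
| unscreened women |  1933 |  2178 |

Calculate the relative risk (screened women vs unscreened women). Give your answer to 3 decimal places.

0.336

risk, screened women = 87/550 = 0.1582
risk, unscreened women = 1933/4111 = 0.4702
RR = 0.1582 / 0.4702 = 0.336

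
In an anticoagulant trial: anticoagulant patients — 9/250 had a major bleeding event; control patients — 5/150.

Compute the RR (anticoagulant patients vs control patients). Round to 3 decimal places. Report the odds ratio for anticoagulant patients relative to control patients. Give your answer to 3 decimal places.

risk, anticoagulant patients = 9/250 = 0.03600
risk, control patients = 5/150 = 0.03333
RR = 0.03600 / 0.03333 = 1.080
odds, anticoagulant patients = 9/241 = 0.03734
odds, control patients = 5/145 = 0.03448
OR = 0.03734 / 0.03448 = 1.083

RR = 1.080; OR = 1.083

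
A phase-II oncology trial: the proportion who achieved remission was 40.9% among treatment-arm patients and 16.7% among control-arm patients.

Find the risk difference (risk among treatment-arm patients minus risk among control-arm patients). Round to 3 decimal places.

risk difference = 0.4090 − 0.1670 = 0.242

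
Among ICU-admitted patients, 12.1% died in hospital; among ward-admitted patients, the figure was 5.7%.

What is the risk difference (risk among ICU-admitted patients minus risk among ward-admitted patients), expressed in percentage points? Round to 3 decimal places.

risk difference = 0.1210 − 0.0570 = 0.0640 → 6.400 percentage points

RD = 6.400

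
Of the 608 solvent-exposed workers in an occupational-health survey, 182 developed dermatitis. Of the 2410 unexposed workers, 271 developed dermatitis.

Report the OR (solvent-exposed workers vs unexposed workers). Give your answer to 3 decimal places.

OR = (182 × 2139) / (426 × 271) = 389298/115446 ≈ 3.372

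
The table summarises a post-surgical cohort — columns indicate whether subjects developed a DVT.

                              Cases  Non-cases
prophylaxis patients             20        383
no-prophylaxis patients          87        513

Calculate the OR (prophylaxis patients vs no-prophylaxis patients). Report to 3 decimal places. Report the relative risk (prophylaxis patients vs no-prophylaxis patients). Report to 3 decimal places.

odds, prophylaxis patients = 20/383 = 0.05222
odds, no-prophylaxis patients = 87/513 = 0.16959
OR = 0.05222 / 0.16959 = 0.308
risk, prophylaxis patients = 20/403 = 0.04963
risk, no-prophylaxis patients = 87/600 = 0.14500
RR = 0.04963 / 0.14500 = 0.342

OR = 0.308; RR = 0.342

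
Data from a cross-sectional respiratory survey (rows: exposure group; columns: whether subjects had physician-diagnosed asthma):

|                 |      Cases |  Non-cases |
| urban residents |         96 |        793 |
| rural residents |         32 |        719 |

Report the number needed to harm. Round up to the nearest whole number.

NNH ≈ 16

risk, urban residents = 96/889 = 0.107987
risk, rural residents = 32/751 = 0.042610
absolute risk difference = 0.065377
1 / 0.065377 = 15.296 → round up → 16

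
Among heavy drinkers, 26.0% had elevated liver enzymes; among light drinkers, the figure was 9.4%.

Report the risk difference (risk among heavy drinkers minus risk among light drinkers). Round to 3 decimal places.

risk difference = 0.2600 − 0.0940 = 0.166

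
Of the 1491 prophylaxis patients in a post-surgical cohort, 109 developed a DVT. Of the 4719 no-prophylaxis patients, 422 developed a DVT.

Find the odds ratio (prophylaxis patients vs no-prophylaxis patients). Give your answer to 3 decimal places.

OR = (109 × 4297) / (1382 × 422) = 468373/583204 ≈ 0.803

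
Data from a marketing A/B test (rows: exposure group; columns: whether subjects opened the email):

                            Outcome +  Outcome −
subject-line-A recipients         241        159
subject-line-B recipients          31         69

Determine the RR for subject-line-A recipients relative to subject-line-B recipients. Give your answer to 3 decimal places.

risk, subject-line-A recipients = 241/400 = 0.6025
risk, subject-line-B recipients = 31/100 = 0.3100
RR = 0.6025 / 0.3100 = 1.944

RR: 1.944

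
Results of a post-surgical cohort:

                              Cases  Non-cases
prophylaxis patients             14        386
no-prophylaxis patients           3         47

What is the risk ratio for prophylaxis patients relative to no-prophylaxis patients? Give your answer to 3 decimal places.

risk, prophylaxis patients = 14/400 = 0.03500
risk, no-prophylaxis patients = 3/50 = 0.06000
RR = 0.03500 / 0.06000 = 0.583

0.583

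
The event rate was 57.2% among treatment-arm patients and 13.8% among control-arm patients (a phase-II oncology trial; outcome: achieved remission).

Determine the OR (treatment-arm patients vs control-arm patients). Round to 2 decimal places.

odds, treatment-arm patients = 0.5720/0.4280 = 1.3364
odds, control-arm patients = 0.1380/0.8620 = 0.1601
OR = 1.3364 / 0.1601 = 8.35

8.35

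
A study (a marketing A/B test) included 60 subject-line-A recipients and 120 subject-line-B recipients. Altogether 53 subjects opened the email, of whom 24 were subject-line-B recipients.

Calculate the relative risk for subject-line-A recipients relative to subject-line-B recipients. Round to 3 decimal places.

subject-line-A recipients with the outcome: 53 − 24 = 29
subject-line-A recipients without the outcome: 60 − 29 = 31
subject-line-B recipients without the outcome: 120 − 24 = 96
risk, subject-line-A recipients = 29/60 = 0.4833
risk, subject-line-B recipients = 24/120 = 0.2000
RR = 0.4833 / 0.2000 = 2.417

2.417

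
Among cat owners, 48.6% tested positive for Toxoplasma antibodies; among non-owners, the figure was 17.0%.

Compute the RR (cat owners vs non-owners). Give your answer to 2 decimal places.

RR = 0.4860 / 0.1700 = 2.86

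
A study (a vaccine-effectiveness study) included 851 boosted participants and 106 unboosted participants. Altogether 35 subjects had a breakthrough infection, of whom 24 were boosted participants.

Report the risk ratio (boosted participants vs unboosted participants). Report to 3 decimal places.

0.272

boosted participants without the outcome: 851 − 24 = 827
unboosted participants with the outcome: 35 − 24 = 11
unboosted participants without the outcome: 106 − 11 = 95
risk, boosted participants = 24/851 = 0.02820
risk, unboosted participants = 11/106 = 0.10377
RR = 0.02820 / 0.10377 = 0.272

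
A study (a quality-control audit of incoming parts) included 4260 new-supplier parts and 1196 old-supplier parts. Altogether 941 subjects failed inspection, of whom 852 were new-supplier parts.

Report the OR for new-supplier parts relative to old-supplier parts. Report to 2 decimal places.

3.11

new-supplier parts without the outcome: 4260 − 852 = 3408
old-supplier parts with the outcome: 941 − 852 = 89
old-supplier parts without the outcome: 1196 − 89 = 1107
odds, new-supplier parts = 852/3408 = 0.2500
odds, old-supplier parts = 89/1107 = 0.0804
OR = 0.2500 / 0.0804 = 3.11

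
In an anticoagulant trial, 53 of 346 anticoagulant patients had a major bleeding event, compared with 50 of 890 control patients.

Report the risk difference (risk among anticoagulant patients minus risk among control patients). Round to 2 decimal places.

risk, anticoagulant patients = 53/346 = 0.1532
risk, control patients = 50/890 = 0.0562
risk difference = 0.1532 − 0.0562 = 0.10

0.10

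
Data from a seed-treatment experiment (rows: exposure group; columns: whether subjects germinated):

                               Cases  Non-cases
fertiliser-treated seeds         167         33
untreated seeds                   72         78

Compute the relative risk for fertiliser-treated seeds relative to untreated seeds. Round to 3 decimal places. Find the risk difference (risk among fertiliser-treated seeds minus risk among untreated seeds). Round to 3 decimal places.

risk, fertiliser-treated seeds = 167/200 = 0.8350
risk, untreated seeds = 72/150 = 0.4800
RR = 0.8350 / 0.4800 = 1.740
risk difference = 0.8350 − 0.4800 = 0.355

RR = 1.740; RD = 0.355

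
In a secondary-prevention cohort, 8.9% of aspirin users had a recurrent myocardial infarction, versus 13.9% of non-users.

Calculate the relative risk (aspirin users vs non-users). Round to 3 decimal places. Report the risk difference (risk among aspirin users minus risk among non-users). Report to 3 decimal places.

RR = 0.640; RD = -0.050

RR = 0.0890 / 0.1390 = 0.640
risk difference = 0.0890 − 0.1390 = -0.050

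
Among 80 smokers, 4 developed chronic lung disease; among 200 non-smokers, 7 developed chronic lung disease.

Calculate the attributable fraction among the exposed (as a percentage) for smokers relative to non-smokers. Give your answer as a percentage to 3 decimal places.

30.000%

risk, smokers = 4/80 = 0.05000
risk, non-smokers = 7/200 = 0.03500
AR% = (0.05000 − 0.03500) / 0.05000 = 0.3000 → 30.000%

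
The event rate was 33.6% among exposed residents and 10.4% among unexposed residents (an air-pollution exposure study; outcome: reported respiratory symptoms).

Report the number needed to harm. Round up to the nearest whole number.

absolute risk difference = 0.232000
1 / 0.232000 = 4.310 → round up → 5

NNH: 5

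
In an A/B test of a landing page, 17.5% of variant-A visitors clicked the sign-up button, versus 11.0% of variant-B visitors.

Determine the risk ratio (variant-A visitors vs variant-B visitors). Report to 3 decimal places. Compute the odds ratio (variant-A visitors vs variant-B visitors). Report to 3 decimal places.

RR = 0.1750 / 0.1100 = 1.591
odds, variant-A visitors = 0.1750/0.8250 = 0.2121
odds, variant-B visitors = 0.1100/0.8900 = 0.1236
OR = 0.2121 / 0.1236 = 1.716

RR = 1.591; OR = 1.716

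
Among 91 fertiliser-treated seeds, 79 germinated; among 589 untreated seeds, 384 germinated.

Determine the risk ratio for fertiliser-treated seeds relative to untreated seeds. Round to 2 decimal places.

RR ≈ 1.33

risk, fertiliser-treated seeds = 79/91 = 0.8681
risk, untreated seeds = 384/589 = 0.6520
RR = 0.8681 / 0.6520 = 1.33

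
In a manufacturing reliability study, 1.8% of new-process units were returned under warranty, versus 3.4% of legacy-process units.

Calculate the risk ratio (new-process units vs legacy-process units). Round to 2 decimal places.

RR = 0.01800 / 0.03400 = 0.53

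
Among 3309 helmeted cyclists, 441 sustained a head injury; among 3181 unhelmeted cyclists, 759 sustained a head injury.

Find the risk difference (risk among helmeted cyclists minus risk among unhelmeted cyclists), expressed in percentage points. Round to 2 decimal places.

risk, helmeted cyclists = 441/3309 = 0.1333
risk, unhelmeted cyclists = 759/3181 = 0.2386
risk difference = 0.1333 − 0.2386 = -0.1053 → -10.53 percentage points

-10.53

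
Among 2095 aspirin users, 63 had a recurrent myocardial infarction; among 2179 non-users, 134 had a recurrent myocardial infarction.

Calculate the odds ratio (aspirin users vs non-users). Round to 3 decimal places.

OR = (63 × 2045) / (2032 × 134) = 128835/272288 ≈ 0.473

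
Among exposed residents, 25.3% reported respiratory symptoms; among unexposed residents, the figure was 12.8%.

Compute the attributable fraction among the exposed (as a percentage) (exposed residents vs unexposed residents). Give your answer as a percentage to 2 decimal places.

AR% = (0.2530 − 0.1280) / 0.2530 = 0.4941 → 49.41%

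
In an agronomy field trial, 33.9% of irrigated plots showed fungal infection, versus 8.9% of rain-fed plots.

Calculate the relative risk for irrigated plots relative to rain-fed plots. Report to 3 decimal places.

RR = 0.3390 / 0.0890 = 3.809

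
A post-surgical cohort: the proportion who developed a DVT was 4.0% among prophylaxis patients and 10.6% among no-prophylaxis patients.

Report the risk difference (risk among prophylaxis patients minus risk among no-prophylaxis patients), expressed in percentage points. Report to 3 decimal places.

-6.600

risk difference = 0.04000 − 0.10600 = -0.06600 → -6.600 percentage points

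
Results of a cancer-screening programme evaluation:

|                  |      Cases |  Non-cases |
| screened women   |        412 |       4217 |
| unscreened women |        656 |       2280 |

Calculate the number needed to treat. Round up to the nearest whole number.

8

risk, screened women = 412/4629 = 0.089004
risk, unscreened women = 656/2936 = 0.223433
absolute risk difference = 0.134429
1 / 0.134429 = 7.439 → round up → 8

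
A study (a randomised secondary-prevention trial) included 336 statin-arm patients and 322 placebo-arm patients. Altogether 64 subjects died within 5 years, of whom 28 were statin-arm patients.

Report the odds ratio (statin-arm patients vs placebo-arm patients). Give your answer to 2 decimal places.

OR = 0.72

statin-arm patients without the outcome: 336 − 28 = 308
placebo-arm patients with the outcome: 64 − 28 = 36
placebo-arm patients without the outcome: 322 − 36 = 286
odds, statin-arm patients = 28/308 = 0.0909
odds, placebo-arm patients = 36/286 = 0.1259
OR = 0.0909 / 0.1259 = 0.72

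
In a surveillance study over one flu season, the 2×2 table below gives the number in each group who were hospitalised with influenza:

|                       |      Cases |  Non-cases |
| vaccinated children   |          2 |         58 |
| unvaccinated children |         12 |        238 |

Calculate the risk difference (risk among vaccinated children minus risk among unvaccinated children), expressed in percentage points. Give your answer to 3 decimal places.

RD ≈ -1.467

risk, vaccinated children = 2/60 = 0.03333
risk, unvaccinated children = 12/250 = 0.04800
risk difference = 0.03333 − 0.04800 = -0.01467 → -1.467 percentage points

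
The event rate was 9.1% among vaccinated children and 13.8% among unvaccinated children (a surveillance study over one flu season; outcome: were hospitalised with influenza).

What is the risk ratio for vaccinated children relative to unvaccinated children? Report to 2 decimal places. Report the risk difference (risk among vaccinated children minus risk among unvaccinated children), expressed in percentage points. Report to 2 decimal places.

RR = 0.66; RD = -4.70

RR = 0.0910 / 0.1380 = 0.66
risk difference = 0.0910 − 0.1380 = -0.0470 → -4.70 percentage points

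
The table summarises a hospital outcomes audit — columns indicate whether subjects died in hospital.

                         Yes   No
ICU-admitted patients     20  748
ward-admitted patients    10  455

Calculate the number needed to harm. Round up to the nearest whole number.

NNH: 221

risk, ICU-admitted patients = 20/768 = 0.026042
risk, ward-admitted patients = 10/465 = 0.021505
absolute risk difference = 0.004536
1 / 0.004536 = 220.459 → round up → 221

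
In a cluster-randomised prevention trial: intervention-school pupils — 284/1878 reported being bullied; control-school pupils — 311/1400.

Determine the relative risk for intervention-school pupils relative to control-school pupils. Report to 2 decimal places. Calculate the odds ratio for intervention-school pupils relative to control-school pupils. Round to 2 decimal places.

risk, intervention-school pupils = 284/1878 = 0.1512
risk, control-school pupils = 311/1400 = 0.2221
RR = 0.1512 / 0.2221 = 0.68
OR = (284 × 1089) / (1594 × 311) = 309276/495734 ≈ 0.62

RR = 0.68; OR = 0.62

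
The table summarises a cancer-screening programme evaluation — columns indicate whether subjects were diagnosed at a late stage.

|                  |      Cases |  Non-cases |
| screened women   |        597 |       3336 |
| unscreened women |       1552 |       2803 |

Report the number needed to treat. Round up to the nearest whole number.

NNT: 5

risk, screened women = 597/3933 = 0.151793
risk, unscreened women = 1552/4355 = 0.356372
absolute risk difference = 0.204579
1 / 0.204579 = 4.888 → round up → 5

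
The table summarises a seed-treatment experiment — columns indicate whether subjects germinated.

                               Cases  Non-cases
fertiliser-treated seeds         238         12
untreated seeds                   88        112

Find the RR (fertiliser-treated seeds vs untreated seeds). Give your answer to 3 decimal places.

risk, fertiliser-treated seeds = 238/250 = 0.9520
risk, untreated seeds = 88/200 = 0.4400
RR = 0.9520 / 0.4400 = 2.164

RR = 2.164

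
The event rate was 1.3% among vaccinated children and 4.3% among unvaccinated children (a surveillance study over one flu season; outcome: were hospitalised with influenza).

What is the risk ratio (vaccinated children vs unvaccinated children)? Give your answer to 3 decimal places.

RR = 0.01300 / 0.04300 = 0.302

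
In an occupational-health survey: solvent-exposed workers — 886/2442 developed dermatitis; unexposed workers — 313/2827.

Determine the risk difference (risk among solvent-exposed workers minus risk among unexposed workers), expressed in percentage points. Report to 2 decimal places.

25.21

risk, solvent-exposed workers = 886/2442 = 0.3628
risk, unexposed workers = 313/2827 = 0.1107
risk difference = 0.3628 − 0.1107 = 0.2521 → 25.21 percentage points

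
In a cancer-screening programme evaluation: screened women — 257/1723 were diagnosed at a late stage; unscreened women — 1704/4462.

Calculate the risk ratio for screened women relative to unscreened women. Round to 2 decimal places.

risk, screened women = 257/1723 = 0.1492
risk, unscreened women = 1704/4462 = 0.3819
RR = 0.1492 / 0.3819 = 0.39

RR = 0.39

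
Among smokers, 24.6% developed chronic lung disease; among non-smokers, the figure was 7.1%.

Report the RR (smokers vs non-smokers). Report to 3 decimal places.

RR = 0.2460 / 0.0710 = 3.465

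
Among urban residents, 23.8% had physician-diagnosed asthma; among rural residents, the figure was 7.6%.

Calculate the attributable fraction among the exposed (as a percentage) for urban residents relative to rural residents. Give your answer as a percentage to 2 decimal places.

AR% = (0.2380 − 0.0760) / 0.2380 = 0.6807 → 68.07%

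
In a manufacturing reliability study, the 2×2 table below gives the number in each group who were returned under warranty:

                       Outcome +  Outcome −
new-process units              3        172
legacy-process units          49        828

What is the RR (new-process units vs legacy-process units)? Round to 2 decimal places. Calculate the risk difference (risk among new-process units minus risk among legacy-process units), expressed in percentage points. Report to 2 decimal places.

risk, new-process units = 3/175 = 0.01714
risk, legacy-process units = 49/877 = 0.05587
RR = 0.01714 / 0.05587 = 0.31
risk difference = 0.01714 − 0.05587 = -0.03873 → -3.87 percentage points

RR = 0.31; RD = -3.87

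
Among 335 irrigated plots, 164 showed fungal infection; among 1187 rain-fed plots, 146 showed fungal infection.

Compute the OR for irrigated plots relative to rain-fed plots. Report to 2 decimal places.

OR: 6.84

odds, irrigated plots = 164/171 = 0.9591
odds, rain-fed plots = 146/1041 = 0.1402
OR = 0.9591 / 0.1402 = 6.84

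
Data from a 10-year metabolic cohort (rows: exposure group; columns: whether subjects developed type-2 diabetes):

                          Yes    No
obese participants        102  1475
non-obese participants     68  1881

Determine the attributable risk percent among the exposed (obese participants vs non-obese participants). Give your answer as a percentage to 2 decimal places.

risk, obese participants = 102/1577 = 0.06468
risk, non-obese participants = 68/1949 = 0.03489
AR% = (0.06468 − 0.03489) / 0.06468 = 0.4606 → 46.06%

AR% = 46.06%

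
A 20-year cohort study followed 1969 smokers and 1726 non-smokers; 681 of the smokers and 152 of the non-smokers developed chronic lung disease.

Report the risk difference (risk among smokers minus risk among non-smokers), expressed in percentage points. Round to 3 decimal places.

RD ≈ 25.780

risk, smokers = 681/1969 = 0.3459
risk, non-smokers = 152/1726 = 0.0881
risk difference = 0.3459 − 0.0881 = 0.2578 → 25.780 percentage points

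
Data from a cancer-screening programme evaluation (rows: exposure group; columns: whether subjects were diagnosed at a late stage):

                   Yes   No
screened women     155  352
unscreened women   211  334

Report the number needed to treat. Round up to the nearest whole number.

risk, screened women = 155/507 = 0.305720
risk, unscreened women = 211/545 = 0.387156
absolute risk difference = 0.081436
1 / 0.081436 = 12.280 → round up → 13

13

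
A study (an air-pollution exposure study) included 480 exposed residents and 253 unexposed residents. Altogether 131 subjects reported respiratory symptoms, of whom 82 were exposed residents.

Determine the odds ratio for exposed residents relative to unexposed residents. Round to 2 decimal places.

OR ≈ 0.86

exposed residents without the outcome: 480 − 82 = 398
unexposed residents with the outcome: 131 − 82 = 49
unexposed residents without the outcome: 253 − 49 = 204
OR = (82 × 204) / (398 × 49) = 16728/19502 ≈ 0.86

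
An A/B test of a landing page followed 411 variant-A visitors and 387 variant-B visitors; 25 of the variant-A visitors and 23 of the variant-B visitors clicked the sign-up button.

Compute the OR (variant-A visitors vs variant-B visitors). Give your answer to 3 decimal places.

OR = (25 × 364) / (386 × 23) = 9100/8878 ≈ 1.025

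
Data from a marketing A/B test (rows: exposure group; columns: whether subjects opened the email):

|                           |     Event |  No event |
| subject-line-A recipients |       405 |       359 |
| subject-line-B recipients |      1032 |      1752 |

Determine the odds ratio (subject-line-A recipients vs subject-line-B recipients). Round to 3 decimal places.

odds, subject-line-A recipients = 405/359 = 1.1281
odds, subject-line-B recipients = 1032/1752 = 0.5890
OR = 1.1281 / 0.5890 = 1.915

OR = 1.915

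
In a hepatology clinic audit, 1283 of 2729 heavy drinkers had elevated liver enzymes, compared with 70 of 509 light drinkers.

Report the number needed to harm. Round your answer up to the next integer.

risk, heavy drinkers = 1283/2729 = 0.470136
risk, light drinkers = 70/509 = 0.137525
absolute risk difference = 0.332611
1 / 0.332611 = 3.007 → round up → 4

NNH: 4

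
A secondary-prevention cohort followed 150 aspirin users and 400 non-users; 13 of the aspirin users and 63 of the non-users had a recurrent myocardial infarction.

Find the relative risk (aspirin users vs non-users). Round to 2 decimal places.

risk, aspirin users = 13/150 = 0.0867
risk, non-users = 63/400 = 0.1575
RR = 0.0867 / 0.1575 = 0.55

RR: 0.55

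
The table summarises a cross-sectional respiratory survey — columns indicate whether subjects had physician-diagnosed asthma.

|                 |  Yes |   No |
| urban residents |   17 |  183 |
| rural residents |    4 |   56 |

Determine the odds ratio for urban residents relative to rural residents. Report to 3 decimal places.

OR: 1.301

odds, urban residents = 17/183 = 0.0929
odds, rural residents = 4/56 = 0.0714
OR = 0.0929 / 0.0714 = 1.301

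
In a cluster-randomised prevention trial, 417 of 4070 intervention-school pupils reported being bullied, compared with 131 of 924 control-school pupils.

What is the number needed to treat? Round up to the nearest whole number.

risk, intervention-school pupils = 417/4070 = 0.102457
risk, control-school pupils = 131/924 = 0.141775
absolute risk difference = 0.039318
1 / 0.039318 = 25.434 → round up → 26

26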